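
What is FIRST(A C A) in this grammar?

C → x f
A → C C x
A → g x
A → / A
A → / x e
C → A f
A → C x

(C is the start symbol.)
{ '/', 'g', 'x' }

FIRST sets of the non-terminals involved (from the grammar, by fixed-point iteration):
  FIRST(A) = { '/', 'g', 'x' }

To compute FIRST(A C A), process the symbols left to right:
Symbol A is a non-terminal. Add FIRST(A) \ {ε} = { '/', 'g', 'x' }
A is not nullable (ε ∉ FIRST(A)), so stop here.
FIRST(A C A) = { '/', 'g', 'x' }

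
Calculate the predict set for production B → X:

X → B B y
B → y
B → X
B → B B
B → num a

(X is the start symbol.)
PREDICT(B → X) = (FIRST(RHS) \ {ε}) ∪ (FOLLOW(B) if ε ∈ FIRST(RHS), i.e. RHS ⇒* ε)
FIRST(X) = { 'num', 'y' }
FIRST(X) = { 'num', 'y' }
ε ∉ FIRST(X), so FOLLOW(B) is not added.
PREDICT(B → X) = { 'num', 'y' }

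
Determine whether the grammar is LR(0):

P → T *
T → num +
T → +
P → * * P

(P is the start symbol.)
A grammar is LR(0) if no state in the canonical LR(0) collection has:
  - both a shift item (dot before a terminal) and a complete item (shift-reduce conflict), or
  - two or more complete items (reduce-reduce conflict; the accept item [P' → P .] counts as a complete item here).

Augment with P' → P and build the canonical LR(0) collection (I0 = CLOSURE({[P' → . P]}), then GOTO on every symbol after a dot until no new states appear). It has 10 states:
  I0: { [P → . * * P], [P → . T *], [P' → . P], [T → . +], [T → . num +] }  — shift
  I1: { [P → * . * P] }  — shift
  I2: { [T → + .] }  — reduce
  I3: { [P' → P .] }  — accept
  I4: { [P → T . *] }  — shift
  I5: { [T → num . +] }  — shift
  I6: { [T → num + .] }  — reduce
  I7: { [P → T * .] }  — reduce
  I8: { [P → * * . P], [P → . * * P], [P → . T *], [T → . +], [T → . num +] }  — shift
  I9: { [P → * * P .] }  — reduce

Every state is either a pure shift/goto state or contains exactly one complete item and nothing to shift — no conflicts. The grammar is LR(0).

Answer: Yes, the grammar is LR(0)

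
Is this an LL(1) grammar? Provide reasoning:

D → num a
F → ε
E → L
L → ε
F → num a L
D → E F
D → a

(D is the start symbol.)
No. Predict set conflict for D: { 'num' }

A grammar is LL(1) if for each non-terminal N with multiple productions, the predict sets of those productions are pairwise disjoint, where PREDICT(N → α) = (FIRST(α) \ {ε}) ∪ (FOLLOW(N) if α ⇒* ε).

Relevant sets:
  FIRST(E) = { ε }
  FIRST(F) = { 'num', ε }
  FOLLOW(D) = { $ }
  FOLLOW(F) = { $ }

For D:
  PREDICT(D → num a) = { 'num' }
  PREDICT(D → E F) = { $, 'num' }
  PREDICT(D → a) = { 'a' }
For F:
  PREDICT(F → ε) = { $ }
  PREDICT(F → num a L) = { 'num' }
E, L have a single production, so nothing to check there.

Conflict found: Predict set conflict for D: { 'num' }
The grammar is NOT LL(1).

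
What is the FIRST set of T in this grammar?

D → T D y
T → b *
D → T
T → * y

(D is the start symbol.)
{ '*', 'b' }

To compute FIRST(T), examine every production with T on the left-hand side, reading each right-hand side left to right until a non-nullable symbol is reached.

From T → b *:
  - b is a terminal: add 'b' and stop
From T → * y:
  - '*' is a terminal: add '*' and stop

Collecting: FIRST(T) = { '*', 'b' }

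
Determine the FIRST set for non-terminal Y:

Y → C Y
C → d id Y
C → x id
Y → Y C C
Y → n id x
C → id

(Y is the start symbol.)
FIRST sets of the other non-terminals involved (by the same procedure, iterated to a fixed point):
  FIRST(C) = { 'd', 'id', 'x' }

From Y → C Y:
  - C is a non-terminal: add FIRST(C) \ {ε} = { 'd', 'id', 'x' }
    C is not nullable, so stop
From Y → Y C C:
  - Y is the symbol being defined: contributes nothing new
    Y is not nullable, so stop
From Y → n id x:
  - n is a terminal: add 'n' and stop

Collecting: FIRST(Y) = { 'd', 'id', 'n', 'x' }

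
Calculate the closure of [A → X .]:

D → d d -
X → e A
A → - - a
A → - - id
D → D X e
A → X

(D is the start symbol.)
Start with: [A → X .]
The dot is at the end, so nothing is added.

CLOSURE = { [A → X .] }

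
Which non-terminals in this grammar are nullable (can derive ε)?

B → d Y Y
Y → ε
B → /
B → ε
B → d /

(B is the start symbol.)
ε-productions: Y → ε, B → ε
So Y, B are immediately nullable.
Every non-terminal is now nullable.
Nullable = { 'B', 'Y' }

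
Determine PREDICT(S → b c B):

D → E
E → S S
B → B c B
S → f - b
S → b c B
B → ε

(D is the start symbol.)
{ 'b' }

PREDICT(S → b c B) = (FIRST(RHS) \ {ε}) ∪ (FOLLOW(S) if ε ∈ FIRST(RHS), i.e. RHS ⇒* ε)
FIRST(b c B) = { 'b' }
ε ∉ FIRST(b c B), so FOLLOW(S) is not added.
PREDICT(S → b c B) = { 'b' }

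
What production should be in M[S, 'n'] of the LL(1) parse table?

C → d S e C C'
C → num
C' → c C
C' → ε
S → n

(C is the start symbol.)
To find M[S, 'n'], we find productions for S where 'n' is in the predict set (PREDICT(N → α) = (FIRST(α) \ {ε}) ∪ (FOLLOW(N) if α ⇒* ε)).

S → n: PREDICT = { 'n' }
  'n' is in predict set, so this production goes in M[S, 'n']

M[S, 'n'] = S → n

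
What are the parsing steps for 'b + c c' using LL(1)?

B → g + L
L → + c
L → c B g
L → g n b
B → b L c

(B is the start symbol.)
LL(1) parsing maintains a stack (initially the start symbol over $) and the input. At each step: if the stack top is a terminal, match it against the current input token; if it is a non-terminal N, replace it with the RHS of M[N, lookahead] (the unique production whose predict set contains the lookahead).

Stack is shown with the top on the left.

Stack    Input      Action
--------------------------
B $      b + c c $  output B → b L c
b L c $  b + c c $  match 'b'
L c $    + c c $    output L → + c
+ c c $  + c c $    match '+'
c c $    c c $      match 'c'
c $      c $        match 'c'
$        $          accept

The string is accepted.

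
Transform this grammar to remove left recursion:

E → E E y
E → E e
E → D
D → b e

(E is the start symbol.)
E → D E'
E' → E y E'
E' → e E'
E' → ε
D → b e

E is directly left-recursive. The standard transformation for
  A → A α₁ | ... | A α_m | β₁ | ... | β_n
is
  A  → β₁ A' | ... | β_n A'
  A' → α₁ A' | ... | α_m A' | ε

E → D becomes E → D E'
E → E E y becomes E' → E y E'
E → E e becomes E' → e E'
Add E' → ε

Productions for other non-terminals are unchanged:
  D → b e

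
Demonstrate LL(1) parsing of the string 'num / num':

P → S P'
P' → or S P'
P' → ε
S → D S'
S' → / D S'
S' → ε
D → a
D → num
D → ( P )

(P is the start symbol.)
LL(1) parsing maintains a stack (initially the start symbol over $) and the input. At each step: if the stack top is a terminal, match it against the current input token; if it is a non-terminal N, replace it with the RHS of M[N, lookahead] (the unique production whose predict set contains the lookahead).

Stack is shown with the top on the left.

Stack        Input        Action
--------------------------------
P $          num / num $  output P → S P'
S P' $       num / num $  output S → D S'
D S' P' $    num / num $  output D → num
num S' P' $  num / num $  match 'num'
S' P' $      / num $      output S' → / D S'
/ D S' P' $  / num $      match '/'
D S' P' $    num $        output D → num
num S' P' $  num $        match 'num'
S' P' $      $            output S' → ε
P' $         $            output P' → ε
$            $            accept

The string is accepted.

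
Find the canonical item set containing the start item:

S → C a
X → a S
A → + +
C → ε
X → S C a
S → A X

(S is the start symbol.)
{ [A → . + +], [C → .], [S → . A X], [S → . C a], [S' → . S] }

First, augment the grammar with S' → S
I₀ = CLOSURE({ [S' → . S] }):
  [S' → . S] has the dot before S: add [S → . C a], [S → . A X]
  [S → . C a] has the dot before C: add [C → .]
  [S → . A X] has the dot before A: add [A → . + +]
No further items can be added.

I₀ = { [A → . + +], [C → .], [S → . A X], [S → . C a], [S' → . S] }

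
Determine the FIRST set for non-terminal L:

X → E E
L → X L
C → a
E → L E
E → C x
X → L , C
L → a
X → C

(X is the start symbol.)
To compute FIRST(L), examine every production with L on the left-hand side, reading each right-hand side left to right until a non-nullable symbol is reached.

FIRST sets of the other non-terminals involved (by the same procedure, iterated to a fixed point):
  FIRST(X) = { 'a' }

From L → X L:
  - X is a non-terminal: add FIRST(X) \ {ε} = { 'a' }
    X is not nullable, so stop
From L → a:
  - a is a terminal: add 'a' and stop

Collecting: FIRST(L) = { 'a' }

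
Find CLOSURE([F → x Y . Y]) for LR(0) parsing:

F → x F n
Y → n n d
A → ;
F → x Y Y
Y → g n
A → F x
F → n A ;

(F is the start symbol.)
To compute CLOSURE, for each item [A → α.Bβ] where B is a non-terminal, add [B → .γ] for all productions B → γ; repeat for the newly added items until nothing changes.

Start with: [F → x Y . Y]
  [F → x Y . Y] has the dot before Y: add [Y → . n n d], [Y → . g n]
No further items can be added.

CLOSURE = { [F → x Y . Y], [Y → . g n], [Y → . n n d] }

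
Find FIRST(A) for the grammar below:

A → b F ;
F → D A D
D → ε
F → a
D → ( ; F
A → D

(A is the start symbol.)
FIRST sets of the other non-terminals involved (by the same procedure, iterated to a fixed point):
  FIRST(D) = { '(', ε }

From A → b F ;:
  - b is a terminal: add 'b' and stop
From A → D:
  - D is a non-terminal: add FIRST(D) \ {ε} = { '(' }
    D is nullable and nothing follows, so the whole right-hand side can vanish: ε ∈ FIRST(A)

Collecting: FIRST(A) = { '(', 'b', ε }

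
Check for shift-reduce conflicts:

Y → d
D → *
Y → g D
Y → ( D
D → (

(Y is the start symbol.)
A shift-reduce conflict occurs when an LR(0) state has both:
  - a complete (reduce) item [A → α .] (dot at the end), and
  - a shift item [B → β . c γ] (dot before a terminal).

Augment with Y' → Y and build the canonical LR(0) collection (I0 = CLOSURE({[Y' → . Y]}), then GOTO on every symbol after a dot until no new states appear). It has 9 states:
  I0: { [Y → . ( D], [Y → . d], [Y → . g D], [Y' → . Y] }  — shift
  I1: { [D → . (], [D → . *], [Y → ( . D] }  — shift
  I2: { [Y' → Y .] }  — accept
  I3: { [Y → d .] }  — reduce
  I4: { [D → . (], [D → . *], [Y → g . D] }  — shift
  I5: { [D → ( .] }  — reduce
  I6: { [D → * .] }  — reduce
  I7: { [Y → g D .] }  — reduce
  I8: { [Y → ( D .] }  — reduce

No state contains both a complete item and a shift item.

Answer: No shift-reduce conflicts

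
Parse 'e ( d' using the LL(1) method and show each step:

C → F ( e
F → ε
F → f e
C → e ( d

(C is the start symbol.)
LL(1) parsing maintains a stack (initially the start symbol over $) and the input. At each step: if the stack top is a terminal, match it against the current input token; if it is a non-terminal N, replace it with the RHS of M[N, lookahead] (the unique production whose predict set contains the lookahead).

Stack is shown with the top on the left.

Stack    Input    Action
------------------------
C $      e ( d $  output C → e ( d
e ( d $  e ( d $  match 'e'
( d $    ( d $    match '('
d $      d $      match 'd'
$        $        accept

The string is accepted.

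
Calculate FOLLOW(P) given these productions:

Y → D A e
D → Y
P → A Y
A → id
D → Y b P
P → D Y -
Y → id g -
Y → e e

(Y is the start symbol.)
{ 'e', 'id' }

To compute FOLLOW(P), find every occurrence of P on a right-hand side N → α P β: add FIRST(β) \ {ε}, and if β is empty or nullable also add FOLLOW(N). Iterate to a fixed point.

In D → Y b P: P is at the end, add FOLLOW(D)

The FOLLOW sets referred to above (computed the same way, to a fixed point):
  FOLLOW(D) = { 'e', 'id' }

Taking the union: FOLLOW(P) = { 'e', 'id' }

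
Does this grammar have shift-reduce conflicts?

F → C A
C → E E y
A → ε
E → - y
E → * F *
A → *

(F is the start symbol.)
A shift-reduce conflict occurs when an LR(0) state has both:
  - a complete (reduce) item [A → α .] (dot at the end), and
  - a shift item [B → β . c γ] (dot before a terminal).

Augment with F' → F and build the canonical LR(0) collection (I0 = CLOSURE({[F' → . F]}), then GOTO on every symbol after a dot until no new states appear). It has 13 states:
  I0: { [C → . E E y], [E → . * F *], [E → . - y], [F → . C A], [F' → . F] }  — shift
  I1: { [C → . E E y], [E → * . F *], [E → . * F *], [E → . - y], [F → . C A] }  — shift
  I2: { [E → - . y] }  — shift
  I3: { [A → . *], [A → .], [F → C . A] }  — shift, reduce
  I4: { [C → E . E y], [E → . * F *], [E → . - y] }  — shift
  I5: { [F' → F .] }  — accept
  I6: { [C → E E . y] }  — shift
  I7: { [C → E E y .] }  — reduce
  I8: { [A → * .] }  — reduce
  I9: { [F → C A .] }  — reduce
  I10: { [E → - y .] }  — reduce
  I11: { [E → * F . *] }  — shift
  I12: { [E → * F * .] }  — reduce

I3 contains reduce item [A → .] and shift item [A → . *] — shift-reduce conflict.

Answer: Yes — I3: [A → .] vs [A → . *]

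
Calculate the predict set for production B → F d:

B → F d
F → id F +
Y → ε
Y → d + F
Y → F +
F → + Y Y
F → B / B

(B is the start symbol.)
{ '+', 'id' }

PREDICT(B → F d) = (FIRST(RHS) \ {ε}) ∪ (FOLLOW(B) if ε ∈ FIRST(RHS), i.e. RHS ⇒* ε)
FIRST(F) = { '+', 'id' }
FIRST(F d) = { '+', 'id' }
ε ∉ FIRST(F d), so FOLLOW(B) is not added.
PREDICT(B → F d) = { '+', 'id' }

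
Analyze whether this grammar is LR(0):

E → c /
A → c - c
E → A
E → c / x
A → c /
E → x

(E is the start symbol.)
No. Shift-reduce conflict between [A → c / .] and [E → c / . x]

A grammar is LR(0) if no state in the canonical LR(0) collection has:
  - both a shift item (dot before a terminal) and a complete item (shift-reduce conflict), or
  - two or more complete items (reduce-reduce conflict; the accept item [E' → E .] counts as a complete item here).

Augment with E' → E and build the canonical LR(0) collection (I0 = CLOSURE({[E' → . E]}), then GOTO on every symbol after a dot until no new states appear). It has 9 states:
  I0: { [A → . c - c], [A → . c /], [E → . A], [E → . c / x], [E → . c /], [E → . x], [E' → . E] }  — shift
  I1: { [E → A .] }  — reduce
  I2: { [E' → E .] }  — accept
  I3: { [A → c . - c], [A → c . /], [E → c . / x], [E → c . /] }  — shift
  I4: { [E → x .] }  — reduce
  I5: { [A → c - . c] }  — shift
  I6: { [A → c / .], [E → c / . x], [E → c / .] }  — shift, 2 reduces
  I7: { [E → c / x .] }  — reduce
  I8: { [A → c - c .] }  — reduce

Conflict in state I6:
  Shift-reduce conflict between [A → c / .] and [E → c / . x]
So the grammar is NOT LR(0).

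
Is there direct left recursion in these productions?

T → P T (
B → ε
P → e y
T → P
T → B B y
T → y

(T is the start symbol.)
Direct left recursion occurs when N → N α for some non-terminal N (the right-hand side begins with the left-hand side itself).

T → P T (: starts with P
B → ε: starts with ε
P → e y: starts with e
T → P: starts with P
T → B B y: starts with B
T → y: starts with y

No direct left recursion found.

Answer: No direct left recursion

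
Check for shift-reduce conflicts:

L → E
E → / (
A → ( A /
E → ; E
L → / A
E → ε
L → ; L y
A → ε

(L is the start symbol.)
A shift-reduce conflict occurs when an LR(0) state has both:
  - a complete (reduce) item [A → α .] (dot at the end), and
  - a shift item [B → β . c γ] (dot before a terminal).

Augment with L' → L and build the canonical LR(0) collection (I0 = CLOSURE({[L' → . L]}), then GOTO on every symbol after a dot until no new states appear). It has 13 states:
  I0: { [E → . / (], [E → . ; E], [E → .], [L → . / A], [L → . ; L y], [L → . E], [L' → . L] }  — shift, reduce
  I1: { [A → . ( A /], [A → .], [E → / . (], [L → / . A] }  — shift, reduce
  I2: { [E → . / (], [E → . ; E], [E → .], [E → ; . E], [L → . / A], [L → . ; L y], [L → . E], [L → ; . L y] }  — shift, reduce
  I3: { [L → E .] }  — reduce
  I4: { [L' → L .] }  — accept
  I5: { [E → ; E .], [L → E .] }  — 2 reduces
  I6: { [L → ; L . y] }  — shift
  I7: { [L → ; L y .] }  — reduce
  I8: { [A → ( . A /], [A → . ( A /], [A → .], [E → / ( .] }  — shift, 2 reduces
  I9: { [L → / A .] }  — reduce
  I10: { [A → ( . A /], [A → . ( A /], [A → .] }  — shift, reduce
  I11: { [A → ( A . /] }  — shift
  I12: { [A → ( A / .] }  — reduce

I0 contains reduce item [E → .] and shift items [E → . / (], [E → . ; E], [L → . / A], [L → . ; L y] — shift-reduce conflict.
I1 contains reduce item [A → .] and shift items [A → . ( A /], [E → / . (] — shift-reduce conflict.
I2 contains reduce item [E → .] and shift items [E → . / (], [E → . ; E], [L → . / A], [L → . ; L y] — shift-reduce conflict.
I8 contains reduce items [A → .], [E → / ( .] and shift item [A → . ( A /] — shift-reduce conflict.
I10 contains reduce item [A → .] and shift item [A → . ( A /] — shift-reduce conflict.

Answer: Yes — I0: [E → .] vs [E → . / (]; I1: [A → .] vs [A → . ( A /]; I2: [E → .] vs [E → . / (]; I8: [A → .] vs [A → . ( A /]; I10: [A → .] vs [A → . ( A /]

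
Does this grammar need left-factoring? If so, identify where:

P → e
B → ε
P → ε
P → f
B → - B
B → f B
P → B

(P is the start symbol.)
No, left-factoring is not needed

Left-factoring is needed when two productions for the same non-terminal
share a common prefix on the right-hand side.

Productions for P:
  P → e
  P → ε
  P → f
  P → B
Productions for B:
  B → ε
  B → - B
  B → f B

No common prefixes found.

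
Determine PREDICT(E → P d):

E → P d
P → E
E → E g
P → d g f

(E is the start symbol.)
{ 'd' }

PREDICT(E → P d) = (FIRST(RHS) \ {ε}) ∪ (FOLLOW(E) if ε ∈ FIRST(RHS), i.e. RHS ⇒* ε)
FIRST(P) = { 'd' }
FIRST(P d) = { 'd' }
ε ∉ FIRST(P d), so FOLLOW(E) is not added.
PREDICT(E → P d) = { 'd' }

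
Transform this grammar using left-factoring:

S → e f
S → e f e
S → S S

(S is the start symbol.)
Left-factoring transforms A → αβ₁ | αβ₂ into A → αA' and A' → β₁ | β₂
(α is the longest common prefix among the alternatives). Repeat until
no nonterminal has two alternatives with a common prefix.

Round 1: S has alternatives sharing prefix 'e f'. Introduce S': S → e f S'
  Add: S' → ε
  Add: S' → e

No remaining common prefixes — done.

Resulting grammar:
S → e f S'
S' → ε
S' → e
S → S S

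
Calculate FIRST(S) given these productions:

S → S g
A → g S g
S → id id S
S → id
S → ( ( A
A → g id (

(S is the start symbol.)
{ '(', 'id' }

To compute FIRST(S), examine every production with S on the left-hand side, reading each right-hand side left to right until a non-nullable symbol is reached.

From S → S g:
  - S is the symbol being defined: contributes nothing new
    S is not nullable, so stop
From S → id id S:
  - id is a terminal: add 'id' and stop
From S → id:
  - id is a terminal: add 'id' and stop
From S → ( ( A:
  - '(' is a terminal: add '(' and stop

Collecting: FIRST(S) = { '(', 'id' }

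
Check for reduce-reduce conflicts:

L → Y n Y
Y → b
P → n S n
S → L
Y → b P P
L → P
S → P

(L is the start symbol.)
A reduce-reduce conflict occurs when an LR(0) state has two complete items [A → α .] and [B → β .] — both call for a reduction, and with no lookahead the parser cannot choose between them.

Augment with L' → L and build the canonical LR(0) collection (I0 = CLOSURE({[L' → . L]}), then GOTO on every symbol after a dot until no new states appear). It has 14 states:
  I0: { [L → . P], [L → . Y n Y], [L' → . L], [P → . n S n], [Y → . b P P], [Y → . b] }  — shift
  I1: { [L' → L .] }  — accept
  I2: { [L → P .] }  — reduce
  I3: { [L → Y . n Y] }  — shift
  I4: { [P → . n S n], [Y → b . P P], [Y → b .] }  — shift, reduce
  I5: { [L → . P], [L → . Y n Y], [P → . n S n], [P → n . S n], [S → . L], [S → . P], [Y → . b P P], [Y → . b] }  — shift
  I6: { [S → L .] }  — reduce
  I7: { [L → P .], [S → P .] }  — 2 reduces
  I8: { [P → n S . n] }  — shift
  I9: { [P → n S n .] }  — reduce
  I10: { [P → . n S n], [Y → b P . P] }  — shift
  I11: { [Y → b P P .] }  — reduce
  I12: { [L → Y n . Y], [Y → . b P P], [Y → . b] }  — shift
  I13: { [L → Y n Y .] }  — reduce

I7 contains complete items [L → P .], [S → P .] — reduce-reduce conflict.

Answer: Yes — I7: [L → P .] vs [S → P .]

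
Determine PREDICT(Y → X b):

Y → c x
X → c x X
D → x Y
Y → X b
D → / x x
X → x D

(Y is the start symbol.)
PREDICT(Y → X b) = (FIRST(RHS) \ {ε}) ∪ (FOLLOW(Y) if ε ∈ FIRST(RHS), i.e. RHS ⇒* ε)
FIRST(X) = { 'c', 'x' }
FIRST(X b) = { 'c', 'x' }
ε ∉ FIRST(X b), so FOLLOW(Y) is not added.
PREDICT(Y → X b) = { 'c', 'x' }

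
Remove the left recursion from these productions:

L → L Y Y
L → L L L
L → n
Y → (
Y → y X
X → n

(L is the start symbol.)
L is directly left-recursive. The standard transformation for
  A → A α₁ | ... | A α_m | β₁ | ... | β_n
is
  A  → β₁ A' | ... | β_n A'
  A' → α₁ A' | ... | α_m A' | ε

L → n becomes L → n L'
L → L Y Y becomes L' → Y Y L'
L → L L L becomes L' → L L L'
Add L' → ε

Productions for other non-terminals are unchanged:
  Y → (
  Y → y X
  X → n

Resulting grammar:
L → n L'
L' → Y Y L'
L' → L L L'
L' → ε
Y → (
Y → y X
X → n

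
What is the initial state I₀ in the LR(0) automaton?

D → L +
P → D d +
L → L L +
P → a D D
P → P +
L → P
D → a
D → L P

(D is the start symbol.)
{ [D → . L +], [D → . L P], [D → . a], [D' → . D], [L → . L L +], [L → . P], [P → . D d +], [P → . P +], [P → . a D D] }

First, augment the grammar with D' → D
I₀ = CLOSURE({ [D' → . D] }):
  [D' → . D] has the dot before D: add [D → . L +], [D → . a], [D → . L P]
  [D → . L +] has the dot before L: add [L → . L L +], [L → . P]
  [L → . P] has the dot before P: add [P → . D d +], [P → . a D D], [P → . P +]
No further items can be added.

I₀ = { [D → . L +], [D → . L P], [D → . a], [D' → . D], [L → . L L +], [L → . P], [P → . D d +], [P → . P +], [P → . a D D] }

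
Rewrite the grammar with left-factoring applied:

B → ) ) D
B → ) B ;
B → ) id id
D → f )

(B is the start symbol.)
Left-factoring transforms A → αβ₁ | αβ₂ into A → αA' and A' → β₁ | β₂
(α is the longest common prefix among the alternatives). Repeat until
no nonterminal has two alternatives with a common prefix.

Round 1: B has alternatives sharing prefix ')'. Introduce B': B → ) B'
  Add: B' → ) D
  Add: B' → B ;
  Add: B' → id id

No remaining common prefixes — done.

Resulting grammar:
B → ) B'
B' → ) D
B' → B ;
B' → id id
D → f )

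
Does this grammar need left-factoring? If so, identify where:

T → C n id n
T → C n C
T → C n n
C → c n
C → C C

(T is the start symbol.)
Left-factoring is needed when two productions for the same non-terminal
share a common prefix on the right-hand side.

Productions for T:
  T → C n id n
  T → C n C
  T → C n n
Productions for C:
  C → c n
  C → C C

Found common prefix 'C n' in productions for T

Answer: Yes, T has productions with common prefix 'C n'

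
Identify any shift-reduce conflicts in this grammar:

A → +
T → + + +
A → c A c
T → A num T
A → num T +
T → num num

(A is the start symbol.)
A shift-reduce conflict occurs when an LR(0) state has both:
  - a complete (reduce) item [A → α .] (dot at the end), and
  - a shift item [B → β . c γ] (dot before a terminal).

Augment with A' → A and build the canonical LR(0) collection (I0 = CLOSURE({[A' → . A]}), then GOTO on every symbol after a dot until no new states appear). It has 17 states:
  I0: { [A → . +], [A → . c A c], [A → . num T +], [A' → . A] }  — shift
  I1: { [A → + .] }  — reduce
  I2: { [A' → A .] }  — accept
  I3: { [A → . +], [A → . c A c], [A → . num T +], [A → c . A c] }  — shift
  I4: { [A → . +], [A → . c A c], [A → . num T +], [A → num . T +], [T → . + + +], [T → . A num T], [T → . num num] }  — shift
  I5: { [A → + .], [T → + . + +] }  — shift, reduce
  I6: { [T → A . num T] }  — shift
  I7: { [A → num T . +] }  — shift
  I8: { [A → . +], [A → . c A c], [A → . num T +], [A → num . T +], [T → . + + +], [T → . A num T], [T → . num num], [T → num . num] }  — shift
  I9: { [A → . +], [A → . c A c], [A → . num T +], [A → num . T +], [T → . + + +], [T → . A num T], [T → . num num], [T → num . num], [T → num num .] }  — shift, reduce
  I10: { [A → num T + .] }  — reduce
  I11: { [A → . +], [A → . c A c], [A → . num T +], [T → . + + +], [T → . A num T], [T → . num num], [T → A num . T] }  — shift
  I12: { [T → A num T .] }  — reduce
  I13: { [T → + + . +] }  — shift
  I14: { [T → + + + .] }  — reduce
  I15: { [A → c A . c] }  — shift
  I16: { [A → c A c .] }  — reduce

I5 contains reduce item [A → + .] and shift item [T → + . + +] — shift-reduce conflict.
I9 contains reduce item [T → num num .] and shift items [A → . +], [A → . c A c], [A → . num T +], [T → . + + +], [T → . num num], [T → num . num] — shift-reduce conflict.

Answer: Yes — I5: [A → + .] vs [T → + . + +]; I9: [T → num num .] vs [A → . +]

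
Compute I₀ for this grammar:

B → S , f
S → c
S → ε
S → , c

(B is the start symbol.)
{ [B → . S , f], [B' → . B], [S → . , c], [S → . c], [S → .] }

First, augment the grammar with B' → B
I₀ = CLOSURE({ [B' → . B] }):
  [B' → . B] has the dot before B: add [B → . S , f]
  [B → . S , f] has the dot before S: add [S → . c], [S → .], [S → . , c]
No further items can be added.

I₀ = { [B → . S , f], [B' → . B], [S → . , c], [S → . c], [S → .] }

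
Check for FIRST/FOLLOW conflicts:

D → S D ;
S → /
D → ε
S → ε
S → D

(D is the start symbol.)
Yes. D → S D ';' with FOLLOW(D) on { '/', ';' }; S → '/' with FOLLOW(S) on { '/' }; S → D with FOLLOW(S) on { '/', ';' }

A FIRST/FOLLOW conflict occurs when a non-terminal N has a nullable alternative N → β (β ⇒* ε) and another alternative N → α with FIRST(α) ∩ FOLLOW(N) ≠ ∅: on such a lookahead the parser cannot decide between expanding α and letting N vanish via β.

Nullable non-terminals: D, S.
FIRST sets used below: FIRST(S) = { '/', ';', ε }, FIRST(D) = { '/', ';', ε }

D: nullable alternative(s) D → ε; FOLLOW(D) = { $, '/', ';' }
  D → S D ;: FIRST \ {ε} = { '/', ';' } — overlaps FOLLOW(D) on { '/', ';' }: CONFLICT
  D → ε: FIRST \ {ε} = { } — this is the only nullable alternative, skip

S: nullable alternative(s) S → ε, S → D; FOLLOW(S) = { '/', ';' }
  S → /: FIRST \ {ε} = { '/' } — overlaps FOLLOW(S) on { '/' }: CONFLICT
  S → ε: FIRST \ {ε} = { } — disjoint from FOLLOW(S)
  S → D: FIRST \ {ε} = { '/', ';' } — overlaps FOLLOW(S) on { '/', ';' }: CONFLICT

So the grammar has 3 FIRST/FOLLOW conflicts (marked CONFLICT above).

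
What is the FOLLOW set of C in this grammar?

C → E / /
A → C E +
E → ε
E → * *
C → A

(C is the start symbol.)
{ $, '*', '+' }

To compute FOLLOW(C), find every occurrence of C on a right-hand side N → α C β: add FIRST(β) \ {ε}, and if β is empty or nullable also add FOLLOW(N). Iterate to a fixed point.

C is the start symbol, so $ ∈ FOLLOW(C).
In A → C E +: C is followed by E '+', add FIRST(E '+') \ {ε} = { '*', '+' }

Taking the union: FOLLOW(C) = { $, '*', '+' }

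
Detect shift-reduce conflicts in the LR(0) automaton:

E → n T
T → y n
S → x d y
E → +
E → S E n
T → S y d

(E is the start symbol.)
No shift-reduce conflicts

A shift-reduce conflict occurs when an LR(0) state has both:
  - a complete (reduce) item [A → α .] (dot at the end), and
  - a shift item [B → β . c γ] (dot before a terminal).

Augment with E' → E and build the canonical LR(0) collection (I0 = CLOSURE({[E' → . E]}), then GOTO on every symbol after a dot until no new states appear). It has 16 states:
  I0: { [E → . +], [E → . S E n], [E → . n T], [E' → . E], [S → . x d y] }  — shift
  I1: { [E → + .] }  — reduce
  I2: { [E' → E .] }  — accept
  I3: { [E → . +], [E → . S E n], [E → . n T], [E → S . E n], [S → . x d y] }  — shift
  I4: { [E → n . T], [S → . x d y], [T → . S y d], [T → . y n] }  — shift
  I5: { [S → x . d y] }  — shift
  I6: { [S → x d . y] }  — shift
  I7: { [S → x d y .] }  — reduce
  I8: { [T → S . y d] }  — shift
  I9: { [E → n T .] }  — reduce
  I10: { [T → y . n] }  — shift
  I11: { [T → y n .] }  — reduce
  I12: { [T → S y . d] }  — shift
  I13: { [T → S y d .] }  — reduce
  I14: { [E → S E . n] }  — shift
  I15: { [E → S E n .] }  — reduce

No state contains both a complete item and a shift item.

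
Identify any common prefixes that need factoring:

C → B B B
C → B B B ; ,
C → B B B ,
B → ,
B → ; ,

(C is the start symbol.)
Yes, C has productions with common prefix 'B B B'

Left-factoring is needed when two productions for the same non-terminal
share a common prefix on the right-hand side.

Productions for C:
  C → B B B
  C → B B B ; ,
  C → B B B ,
Productions for B:
  B → ,
  B → ; ,

Found common prefix 'B B B' in productions for C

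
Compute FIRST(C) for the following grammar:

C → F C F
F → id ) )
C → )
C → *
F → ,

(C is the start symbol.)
{ ')', '*', ',', 'id' }

To compute FIRST(C), examine every production with C on the left-hand side, reading each right-hand side left to right until a non-nullable symbol is reached.

FIRST sets of the other non-terminals involved (by the same procedure, iterated to a fixed point):
  FIRST(F) = { ',', 'id' }

From C → F C F:
  - F is a non-terminal: add FIRST(F) \ {ε} = { ',', 'id' }
    F is not nullable, so stop
From C → ):
  - ')' is a terminal: add ')' and stop
From C → *:
  - '*' is a terminal: add '*' and stop

Collecting: FIRST(C) = { ')', '*', ',', 'id' }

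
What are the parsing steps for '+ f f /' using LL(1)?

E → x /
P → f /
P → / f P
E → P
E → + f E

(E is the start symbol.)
Stack is shown with the top on the left.

Stack    Input      Action
--------------------------
E $      + f f / $  output E → + f E
+ f E $  + f f / $  match '+'
f E $    f f / $    match 'f'
E $      f / $      output E → P
P $      f / $      output P → f /
f / $    f / $      match 'f'
/ $      / $        match '/'
$        $          accept

The string is accepted.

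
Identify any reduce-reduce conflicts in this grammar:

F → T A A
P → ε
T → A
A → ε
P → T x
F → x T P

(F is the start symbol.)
Augment with F' → F and build the canonical LR(0) collection (I0 = CLOSURE({[F' → . F]}), then GOTO on every symbol after a dot until no new states appear). It has 11 states:
  I0: { [A → .], [F → . T A A], [F → . x T P], [F' → . F], [T → . A] }  — shift, reduce
  I1: { [T → A .] }  — reduce
  I2: { [F' → F .] }  — accept
  I3: { [A → .], [F → T . A A] }  — reduce
  I4: { [A → .], [F → x . T P], [T → . A] }  — reduce
  I5: { [A → .], [F → x T . P], [P → . T x], [P → .], [T → . A] }  — 2 reduces
  I6: { [F → x T P .] }  — reduce
  I7: { [P → T . x] }  — shift
  I8: { [P → T x .] }  — reduce
  I9: { [A → .], [F → T A . A] }  — reduce
  I10: { [F → T A A .] }  — reduce

I5 contains complete items [A → .], [P → .] — reduce-reduce conflict.

Answer: Yes — I5: [A → .] vs [P → .]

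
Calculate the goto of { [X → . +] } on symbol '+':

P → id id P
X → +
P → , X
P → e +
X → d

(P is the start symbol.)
{ [X → + .] }

GOTO(I, '+') = CLOSURE({ [A → αX.β] : [A → α.Xβ] ∈ I, X = '+' })

Items with dot before '+', with the dot advanced:
  [X → . +] → [X → + .]
Closure adds nothing (no advanced item has the dot before a non-terminal).

GOTO = { [X → + .] }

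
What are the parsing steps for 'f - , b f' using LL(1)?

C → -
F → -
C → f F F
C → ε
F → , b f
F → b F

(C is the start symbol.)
LL(1) parsing maintains a stack (initially the start symbol over $) and the input. At each step: if the stack top is a terminal, match it against the current input token; if it is a non-terminal N, replace it with the RHS of M[N, lookahead] (the unique production whose predict set contains the lookahead).

Stack is shown with the top on the left.

Stack    Input        Action
----------------------------
C $      f - , b f $  output C → f F F
f F F $  f - , b f $  match 'f'
F F $    - , b f $    output F → -
- F $    - , b f $    match '-'
F $      , b f $      output F → , b f
, b f $  , b f $      match ','
b f $    b f $        match 'b'
f $      f $          match 'f'
$        $            accept

The string is accepted.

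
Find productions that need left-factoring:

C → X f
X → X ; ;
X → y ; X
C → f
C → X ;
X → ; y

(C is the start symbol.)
Left-factoring is needed when two productions for the same non-terminal
share a common prefix on the right-hand side.

Productions for C:
  C → X f
  C → f
  C → X ;
Productions for X:
  X → X ; ;
  X → y ; X
  X → ; y

Found common prefix 'X' in productions for C

Answer: Yes, C has productions with common prefix 'X'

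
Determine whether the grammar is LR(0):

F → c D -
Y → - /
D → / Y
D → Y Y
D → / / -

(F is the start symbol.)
A grammar is LR(0) if no state in the canonical LR(0) collection has:
  - both a shift item (dot before a terminal) and a complete item (shift-reduce conflict), or
  - two or more complete items (reduce-reduce conflict; the accept item [F' → F .] counts as a complete item here).

Augment with F' → F and build the canonical LR(0) collection (I0 = CLOSURE({[F' → . F]}), then GOTO on every symbol after a dot until no new states appear). It has 13 states:
  I0: { [F → . c D -], [F' → . F] }  — shift
  I1: { [F' → F .] }  — accept
  I2: { [D → . / / -], [D → . / Y], [D → . Y Y], [F → c . D -], [Y → . - /] }  — shift
  I3: { [Y → - . /] }  — shift
  I4: { [D → / . / -], [D → / . Y], [Y → . - /] }  — shift
  I5: { [F → c D . -] }  — shift
  I6: { [D → Y . Y], [Y → . - /] }  — shift
  I7: { [D → Y Y .] }  — reduce
  I8: { [F → c D - .] }  — reduce
  I9: { [D → / / . -] }  — shift
  I10: { [D → / Y .] }  — reduce
  I11: { [D → / / - .] }  — reduce
  I12: { [Y → - / .] }  — reduce

Every state is either a pure shift/goto state or contains exactly one complete item and nothing to shift — no conflicts. The grammar is LR(0).

Answer: Yes, the grammar is LR(0)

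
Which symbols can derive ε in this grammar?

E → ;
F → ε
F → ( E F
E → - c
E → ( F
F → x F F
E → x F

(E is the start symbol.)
ε-productions: F → ε
So F is immediately nullable.
No further non-terminal can be added: every production for the remaining non-terminals contains a terminal or a non-nullable non-terminal.
Nullable = { 'F' }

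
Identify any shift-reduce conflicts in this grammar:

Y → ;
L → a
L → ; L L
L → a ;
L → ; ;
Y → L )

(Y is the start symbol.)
A shift-reduce conflict occurs when an LR(0) state has both:
  - a complete (reduce) item [A → α .] (dot at the end), and
  - a shift item [B → β . c γ] (dot before a terminal).

Augment with Y' → Y and build the canonical LR(0) collection (I0 = CLOSURE({[Y' → . Y]}), then GOTO on every symbol after a dot until no new states appear). It has 11 states:
  I0: { [L → . ; ;], [L → . ; L L], [L → . a ;], [L → . a], [Y → . ;], [Y → . L )], [Y' → . Y] }  — shift
  I1: { [L → . ; ;], [L → . ; L L], [L → . a ;], [L → . a], [L → ; . ;], [L → ; . L L], [Y → ; .] }  — shift, reduce
  I2: { [Y → L . )] }  — shift
  I3: { [Y' → Y .] }  — accept
  I4: { [L → a . ;], [L → a .] }  — shift, reduce
  I5: { [L → a ; .] }  — reduce
  I6: { [Y → L ) .] }  — reduce
  I7: { [L → . ; ;], [L → . ; L L], [L → . a ;], [L → . a], [L → ; . ;], [L → ; . L L], [L → ; ; .] }  — shift, reduce
  I8: { [L → . ; ;], [L → . ; L L], [L → . a ;], [L → . a], [L → ; L . L] }  — shift
  I9: { [L → . ; ;], [L → . ; L L], [L → . a ;], [L → . a], [L → ; . ;], [L → ; . L L] }  — shift
  I10: { [L → ; L L .] }  — reduce

I1 contains reduce item [Y → ; .] and shift items [L → . ; ;], [L → ; . ;], [L → . ; L L], [L → . a], [L → . a ;] — shift-reduce conflict.
I4 contains reduce item [L → a .] and shift item [L → a . ;] — shift-reduce conflict.
I7 contains reduce item [L → ; ; .] and shift items [L → . ; ;], [L → ; . ;], [L → . ; L L], [L → . a], [L → . a ;] — shift-reduce conflict.

Answer: Yes — I1: [Y → ; .] vs [L → . ; ;]; I4: [L → a .] vs [L → a . ;]; I7: [L → ; ; .] vs [L → . ; ;]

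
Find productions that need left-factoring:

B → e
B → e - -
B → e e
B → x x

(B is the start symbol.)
Left-factoring is needed when two productions for the same non-terminal
share a common prefix on the right-hand side.

Productions for B:
  B → e
  B → e - -
  B → e e
  B → x x

Found common prefix 'e' in productions for B

Answer: Yes, B has productions with common prefix 'e'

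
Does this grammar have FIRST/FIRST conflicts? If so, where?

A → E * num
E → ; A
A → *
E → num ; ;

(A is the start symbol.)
A FIRST/FIRST conflict occurs when two productions N → α and N → β for the same non-terminal have FIRST(α) ∩ FIRST(β) ≠ ∅ (with ε ∈ FIRST of a nullable right-hand side, so two nullable alternatives also conflict).

FIRST sets of the non-terminals at (or reachable through a nullable prefix from) the front of some alternative:
  FIRST(E) = { ';', 'num' }

Productions for A:
  A → E * num: FIRST = { ';', 'num' }
  A → *: FIRST = { '*' }
Productions for E:
  E → ; A: FIRST = { ';' }
  E → num ; ;: FIRST = { 'num' }

All alternatives of each non-terminal have pairwise disjoint FIRST sets.

Answer: No FIRST/FIRST conflicts.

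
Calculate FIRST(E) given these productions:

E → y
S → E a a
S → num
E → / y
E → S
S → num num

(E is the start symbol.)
{ '/', 'num', 'y' }

To compute FIRST(E), examine every production with E on the left-hand side, reading each right-hand side left to right until a non-nullable symbol is reached.

FIRST sets of the other non-terminals involved (by the same procedure, iterated to a fixed point):
  FIRST(S) = { '/', 'num', 'y' }

From E → y:
  - y is a terminal: add 'y' and stop
From E → / y:
  - '/' is a terminal: add '/' and stop
From E → S:
  - S is a non-terminal: add FIRST(S) \ {ε} = { '/', 'num', 'y' }
    S is not nullable, so stop

Collecting: FIRST(E) = { '/', 'num', 'y' }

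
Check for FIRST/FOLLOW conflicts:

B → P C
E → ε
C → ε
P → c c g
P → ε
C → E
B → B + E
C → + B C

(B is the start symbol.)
Nullable non-terminals: B, C, E, P.
FIRST sets used below: FIRST(P) = { 'c', ε }, FIRST(C) = { '+', ε }, FIRST(B) = { '+', 'c', ε }, FIRST(E) = { ε }

B: nullable alternative(s) B → P C; FOLLOW(B) = { $, '+' }
  B → P C: FIRST \ {ε} = { '+', 'c' } — this is the only nullable alternative, skip
  B → B + E: FIRST \ {ε} = { '+', 'c' } — overlaps FOLLOW(B) on { '+' }: CONFLICT

C: nullable alternative(s) C → ε, C → E; FOLLOW(C) = { $, '+' }
  C → ε: FIRST \ {ε} = { } — disjoint from FOLLOW(C)
  C → E: FIRST \ {ε} = { } — disjoint from FOLLOW(C)
  C → + B C: FIRST \ {ε} = { '+' } — overlaps FOLLOW(C) on { '+' }: CONFLICT
E has a nullable alternative but only one production, so nothing to check.

P: nullable alternative(s) P → ε; FOLLOW(P) = { $, '+' }
  P → c c g: FIRST \ {ε} = { 'c' } — disjoint from FOLLOW(P)
  P → ε: FIRST \ {ε} = { } — this is the only nullable alternative, skip

So the grammar has 2 FIRST/FOLLOW conflicts (marked CONFLICT above).

Answer: Yes. B → B '+' E with FOLLOW(B) on { '+' }; C → '+' B C with FOLLOW(C) on { '+' }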